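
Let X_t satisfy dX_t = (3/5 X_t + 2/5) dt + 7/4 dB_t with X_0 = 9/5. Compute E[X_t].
E[X_t] = 37*exp(3*t/5)/15 - 2/3

Taking expectations and using E[dB_t] = 0, the mean m(t) = E[X_t] satisfies the ODE m'(t) = a m(t) + b with m(0) = x_0. With a = 3/5, b = 2/5, x_0 = 9/5, the solution is
  m(t) = x_0 * exp(a t) + (b/a) * (exp(a t) - 1)
       = (9/5) * exp((3/5) t) + ((2/5)/(3/5)) * (exp((3/5) t) - 1)
       = 37*exp(3*t/5)/15 - 2/3.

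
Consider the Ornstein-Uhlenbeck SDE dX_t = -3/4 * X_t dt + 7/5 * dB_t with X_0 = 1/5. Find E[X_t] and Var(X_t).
E[X_t] = exp(-3*t/4)/5; Var(X_t) = 98/75 - 98*exp(-3*t/2)/75

The OU SDE dX = -theta X dt + sigma dB admits the integrating factor exp(theta t): d(exp(theta t) X_t) = sigma exp(theta t) dB_t. Integrating from 0 to t:
  X_t = x_0 * exp(-theta t) + sigma * int_0^t exp(-theta (t-s)) dB_s.
The Itô integral has mean 0 and (by the Itô isometry) variance sigma^2 * int_0^t exp(-2 theta (t - s)) ds = sigma^2 * (1 - exp(-2 theta t)) / (2 theta).
With theta = 3/4, sigma = 7/5, x_0 = 1/5:
  E[X_t] = 1/5 * exp(-3/4 t) = exp(-3*t/4)/5
  Var(X_t) = (7/5)^2 * (1 - exp(-2*3/4 t)) / (2 * 3/4) = 98/75 - 98*exp(-3*t/2)/75.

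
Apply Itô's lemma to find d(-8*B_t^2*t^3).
d(-8*B_t^2*t^3) = (8*t^2*(-3*B_t^2 - t)) dt + (-16*B_t*t^3) dB_t

Itô's formula for f(t, x): d f(t, B_t) = (f_t + (1/2) f_xx) dt + f_x dB_t. Compute partials of f(t, x) = -8*t^3*x^2:
  f_t(t,x)  = -24*t^2*x^2
  f_x(t,x)  = -16*t^3*x
  f_xx(t,x) = -16*t^3
Assemble drift = f_t + (1/2) f_xx = 8*t^2*(-t - 3*x^2) and diffusion = f_x = -16*t^3*x. Substituting x = B_t:
  d(-8*B_t^2*t^3) = (8*t^2*(-3*B_t^2 - t)) dt + (-16*B_t*t^3) dB_t.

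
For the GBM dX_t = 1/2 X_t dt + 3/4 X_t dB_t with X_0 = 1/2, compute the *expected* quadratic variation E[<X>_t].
E[<X>_t] = 9*exp(25*t/16)/100 - 9/100

<X>_t = int_0^t ((3/4) * X_s)^2 ds. Taking expectation inside the integral: E[<X>_t] = (3/4)^2 * int_0^t E[X_s^2] ds. For GBM, E[X_s^2] = x_0^2 * exp((2 mu + sigma^2) s). Integrating:
  E[<X>_t] = (3/4)^2 * (1/2)^2 * (exp((2*(1/2) + (3/4)^2) t) - 1) / (2*(1/2) + (3/4)^2)
           = (3/4)^2 * (1/2)^2 * (exp((25/16) t) - 1) / (25/16) = 9*exp(25*t/16)/100 - 9/100.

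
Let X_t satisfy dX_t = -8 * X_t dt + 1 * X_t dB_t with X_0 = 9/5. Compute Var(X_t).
Var(X_t) = (81*exp(t) - 81)*exp(-16*t)/25

For GBM dX = mu X dt + sigma X dB with X_0 = x_0, apply Itô to Y = log X: dY = (mu - sigma^2/2) dt + sigma dB, so Y_t = log(x_0) + (mu - sigma^2/2) t + sigma B_t and hence X_t = x_0 * exp((mu - sigma^2/2) t + sigma B_t).
With mu = -8, sigma = 1, x_0 = 9/5, this gives:
  X_t = 9/5 * exp((-17/2) * t + (1) * B_t).
Since sigma*B_t ~ Normal(0, sigma^2 t), E[exp(sigma*B_t)] = exp(sigma^2 t / 2); so E[X_t] = x_0 * exp((mu - sigma^2/2) t) * exp(sigma^2 t / 2) = x_0 * exp(mu t) = 9*exp(-8*t)/5.
Var(X_t) = E[X_t^2] - (E[X_t])^2 = x_0^2 * exp(2 mu t) * (exp(sigma^2 t) - 1) = (81*exp(t) - 81)*exp(-16*t)/25.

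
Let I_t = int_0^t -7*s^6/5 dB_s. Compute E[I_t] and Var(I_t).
E[I_t] = 0; Var(I_t) = 49*t^13/325

The Itô integral of a deterministic integrand f(s) has mean 0 because each increment f(s) * (B_{s+ds} - B_s) has mean 0. By the Itô isometry:
  Var( int_0^t f(s) dB_s ) = E[ (int_0^t f(s) dB_s)^2 ] = int_0^t f(s)^2 ds.
Here f(s) = -7*s^6/5, so f(s)^2 = 49*s^12/25. Integrate:
  int_0^t (49*s^12/25) ds = 49*t^13/325.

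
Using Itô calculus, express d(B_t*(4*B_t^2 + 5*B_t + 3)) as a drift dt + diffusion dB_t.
d(B_t*(4*B_t^2 + 5*B_t + 3)) = (12*B_t + 5) dt + (12*B_t^2 + 10*B_t + 3) dB_t

Itô's formula for f(B_t) gives d f(B_t) = f'(B_t) dB_t + (1/2) f''(B_t) dt. Compute derivatives of f(x) = x*(4*x^2 + 5*x + 3):
  f'(x)  = 12*x^2 + 10*x + 3
  f''(x) = 24*x + 10
Substitute x = B_t and multiply the f'' term by 1/2:
  drift     = (1/2) * (24*x + 10) evaluated at B_t = 12*B_t + 5
  diffusion = (12*x^2 + 10*x + 3) evaluated at B_t = 12*B_t^2 + 10*B_t + 3
Therefore d(B_t*(4*B_t^2 + 5*B_t + 3)) = (12*B_t + 5) dt + (12*B_t^2 + 10*B_t + 3) dB_t.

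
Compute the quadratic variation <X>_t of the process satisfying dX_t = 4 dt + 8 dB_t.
<X>_t = 64*t

For an Itô process dX_t = a(t) dt + b(t) dB_t, the quadratic variation is <X>_t = int_0^t b(s)^2 ds (the drift term does not contribute). Here b(s) = 8, so
  b(s)^2 = 64.
Integrating from 0 to t:
  <X>_t = int_0^t (64) ds = 64*t.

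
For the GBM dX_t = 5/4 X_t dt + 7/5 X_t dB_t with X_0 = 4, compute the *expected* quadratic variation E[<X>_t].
E[<X>_t] = 1568*exp(223*t/50)/223 - 1568/223

<X>_t = int_0^t ((7/5) * X_s)^2 ds. Taking expectation inside the integral: E[<X>_t] = (7/5)^2 * int_0^t E[X_s^2] ds. For GBM, E[X_s^2] = x_0^2 * exp((2 mu + sigma^2) s). Integrating:
  E[<X>_t] = (7/5)^2 * 4^2 * (exp((2*(5/4) + (7/5)^2) t) - 1) / (2*(5/4) + (7/5)^2)
           = (7/5)^2 * 4^2 * (exp((223/50) t) - 1) / (223/50) = 1568*exp(223*t/50)/223 - 1568/223.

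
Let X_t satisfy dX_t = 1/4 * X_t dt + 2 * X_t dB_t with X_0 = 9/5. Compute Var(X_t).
Var(X_t) = 81*(exp(4*t) - 1)*exp(t/2)/25

For GBM dX = mu X dt + sigma X dB with X_0 = x_0, apply Itô to Y = log X: dY = (mu - sigma^2/2) dt + sigma dB, so Y_t = log(x_0) + (mu - sigma^2/2) t + sigma B_t and hence X_t = x_0 * exp((mu - sigma^2/2) t + sigma B_t).
With mu = 1/4, sigma = 2, x_0 = 9/5, this gives:
  X_t = 9/5 * exp((-7/4) * t + (2) * B_t).
Since sigma*B_t ~ Normal(0, sigma^2 t), E[exp(sigma*B_t)] = exp(sigma^2 t / 2); so E[X_t] = x_0 * exp((mu - sigma^2/2) t) * exp(sigma^2 t / 2) = x_0 * exp(mu t) = 9*exp(t/4)/5.
Var(X_t) = E[X_t^2] - (E[X_t])^2 = x_0^2 * exp(2 mu t) * (exp(sigma^2 t) - 1) = 81*(exp(4*t) - 1)*exp(t/2)/25.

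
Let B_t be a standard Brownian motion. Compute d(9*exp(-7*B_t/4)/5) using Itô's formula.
d(9*exp(-7*B_t/4)/5) = (441*exp(-7*B_t/4)/160) dt + (-63*exp(-7*B_t/4)/20) dB_t

Itô's formula for f(B_t) gives d f(B_t) = f'(B_t) dB_t + (1/2) f''(B_t) dt. Compute derivatives of f(x) = 9*exp(-7*x/4)/5:
  f'(x)  = -63*exp(-7*x/4)/20
  f''(x) = 441*exp(-7*x/4)/80
Substitute x = B_t and multiply the f'' term by 1/2:
  drift     = (1/2) * (441*exp(-7*x/4)/80) evaluated at B_t = 441*exp(-7*B_t/4)/160
  diffusion = (-63*exp(-7*x/4)/20) evaluated at B_t = -63*exp(-7*B_t/4)/20
Therefore d(9*exp(-7*B_t/4)/5) = (441*exp(-7*B_t/4)/160) dt + (-63*exp(-7*B_t/4)/20) dB_t.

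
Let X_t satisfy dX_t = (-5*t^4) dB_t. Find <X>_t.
<X>_t = 25*t^9/9

For an Itô process dX_t = a(t) dt + b(t) dB_t, the quadratic variation is <X>_t = int_0^t b(s)^2 ds (the drift term does not contribute). Here b(s) = -5*s^4, so
  b(s)^2 = 25*s^8.
Integrating from 0 to t:
  <X>_t = int_0^t (25*s^8) ds = 25*t^9/9.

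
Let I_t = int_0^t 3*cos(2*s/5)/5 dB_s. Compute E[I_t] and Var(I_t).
E[I_t] = 0; Var(I_t) = 9*t/50 + 9*sin(4*t/5)/40

The Itô integral of a deterministic integrand f(s) has mean 0 because each increment f(s) * (B_{s+ds} - B_s) has mean 0. By the Itô isometry:
  Var( int_0^t f(s) dB_s ) = E[ (int_0^t f(s) dB_s)^2 ] = int_0^t f(s)^2 ds.
Here f(s) = 3*cos(2*s/5)/5, so f(s)^2 = 9*cos(2*s/5)^2/25. Integrate:
  int_0^t (9*cos(2*s/5)^2/25) ds = 9*t/50 + 9*sin(4*t/5)/40.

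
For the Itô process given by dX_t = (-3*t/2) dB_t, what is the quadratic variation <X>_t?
<X>_t = 3*t^3/4

For an Itô process dX_t = a(t) dt + b(t) dB_t, the quadratic variation is <X>_t = int_0^t b(s)^2 ds (the drift term does not contribute). Here b(s) = -3*s/2, so
  b(s)^2 = 9*s^2/4.
Integrating from 0 to t:
  <X>_t = int_0^t (9*s^2/4) ds = 3*t^3/4.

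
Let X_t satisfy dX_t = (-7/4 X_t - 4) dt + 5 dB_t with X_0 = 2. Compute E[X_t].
E[X_t] = -16/7 + 30*exp(-7*t/4)/7

Taking expectations and using E[dB_t] = 0, the mean m(t) = E[X_t] satisfies the ODE m'(t) = a m(t) + b with m(0) = x_0. With a = -7/4, b = -4, x_0 = 2, the solution is
  m(t) = x_0 * exp(a t) + (b/a) * (exp(a t) - 1)
       = 2 * exp((-7/4) t) + ((-4)/(-7/4)) * (exp((-7/4) t) - 1)
       = -16/7 + 30*exp(-7*t/4)/7.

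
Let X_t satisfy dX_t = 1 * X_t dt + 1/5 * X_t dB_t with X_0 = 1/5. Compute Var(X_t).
Var(X_t) = (exp(t/25) - 1)*exp(2*t)/25

For GBM dX = mu X dt + sigma X dB with X_0 = x_0, apply Itô to Y = log X: dY = (mu - sigma^2/2) dt + sigma dB, so Y_t = log(x_0) + (mu - sigma^2/2) t + sigma B_t and hence X_t = x_0 * exp((mu - sigma^2/2) t + sigma B_t).
With mu = 1, sigma = 1/5, x_0 = 1/5, this gives:
  X_t = 1/5 * exp((49/50) * t + (1/5) * B_t).
Since sigma*B_t ~ Normal(0, sigma^2 t), E[exp(sigma*B_t)] = exp(sigma^2 t / 2); so E[X_t] = x_0 * exp((mu - sigma^2/2) t) * exp(sigma^2 t / 2) = x_0 * exp(mu t) = exp(t)/5.
Var(X_t) = E[X_t^2] - (E[X_t])^2 = x_0^2 * exp(2 mu t) * (exp(sigma^2 t) - 1) = (exp(t/25) - 1)*exp(2*t)/25.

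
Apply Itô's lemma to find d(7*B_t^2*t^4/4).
d(7*B_t^2*t^4/4) = (7*t^3*(4*B_t^2 + t)/4) dt + (7*B_t*t^4/2) dB_t

Itô's formula for f(t, x): d f(t, B_t) = (f_t + (1/2) f_xx) dt + f_x dB_t. Compute partials of f(t, x) = 7*t^4*x^2/4:
  f_t(t,x)  = 7*t^3*x^2
  f_x(t,x)  = 7*t^4*x/2
  f_xx(t,x) = 7*t^4/2
Assemble drift = f_t + (1/2) f_xx = 7*t^3*(t + 4*x^2)/4 and diffusion = f_x = 7*t^4*x/2. Substituting x = B_t:
  d(7*B_t^2*t^4/4) = (7*t^3*(4*B_t^2 + t)/4) dt + (7*B_t*t^4/2) dB_t.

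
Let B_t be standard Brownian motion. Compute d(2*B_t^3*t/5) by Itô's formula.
d(2*B_t^3*t/5) = (2*B_t*(B_t^2 + 3*t)/5) dt + (6*B_t^2*t/5) dB_t

Itô's formula for f(t, x): d f(t, B_t) = (f_t + (1/2) f_xx) dt + f_x dB_t. Compute partials of f(t, x) = 2*t*x^3/5:
  f_t(t,x)  = 2*x^3/5
  f_x(t,x)  = 6*t*x^2/5
  f_xx(t,x) = 12*t*x/5
Assemble drift = f_t + (1/2) f_xx = 2*x*(3*t + x^2)/5 and diffusion = f_x = 6*t*x^2/5. Substituting x = B_t:
  d(2*B_t^3*t/5) = (2*B_t*(B_t^2 + 3*t)/5) dt + (6*B_t^2*t/5) dB_t.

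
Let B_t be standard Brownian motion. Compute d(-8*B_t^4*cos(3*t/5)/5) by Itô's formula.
d(-8*B_t^4*cos(3*t/5)/5) = (24*B_t^2*(B_t^2*sin(3*t/5) - 10*cos(3*t/5))/25) dt + (-32*B_t^3*cos(3*t/5)/5) dB_t

Itô's formula for f(t, x): d f(t, B_t) = (f_t + (1/2) f_xx) dt + f_x dB_t. Compute partials of f(t, x) = -8*x^4*cos(3*t/5)/5:
  f_t(t,x)  = 24*x^4*sin(3*t/5)/25
  f_x(t,x)  = -32*x^3*cos(3*t/5)/5
  f_xx(t,x) = -96*x^2*cos(3*t/5)/5
Assemble drift = f_t + (1/2) f_xx = 24*x^2*(x^2*sin(3*t/5) - 10*cos(3*t/5))/25 and diffusion = f_x = -32*x^3*cos(3*t/5)/5. Substituting x = B_t:
  d(-8*B_t^4*cos(3*t/5)/5) = (24*B_t^2*(B_t^2*sin(3*t/5) - 10*cos(3*t/5))/25) dt + (-32*B_t^3*cos(3*t/5)/5) dB_t.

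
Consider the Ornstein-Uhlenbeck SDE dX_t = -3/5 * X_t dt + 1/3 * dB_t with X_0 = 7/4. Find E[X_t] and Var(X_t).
E[X_t] = 7*exp(-3*t/5)/4; Var(X_t) = 5/54 - 5*exp(-6*t/5)/54

The OU SDE dX = -theta X dt + sigma dB admits the integrating factor exp(theta t): d(exp(theta t) X_t) = sigma exp(theta t) dB_t. Integrating from 0 to t:
  X_t = x_0 * exp(-theta t) + sigma * int_0^t exp(-theta (t-s)) dB_s.
The Itô integral has mean 0 and (by the Itô isometry) variance sigma^2 * int_0^t exp(-2 theta (t - s)) ds = sigma^2 * (1 - exp(-2 theta t)) / (2 theta).
With theta = 3/5, sigma = 1/3, x_0 = 7/4:
  E[X_t] = 7/4 * exp(-3/5 t) = 7*exp(-3*t/5)/4
  Var(X_t) = (1/3)^2 * (1 - exp(-2*3/5 t)) / (2 * 3/5) = 5/54 - 5*exp(-6*t/5)/54.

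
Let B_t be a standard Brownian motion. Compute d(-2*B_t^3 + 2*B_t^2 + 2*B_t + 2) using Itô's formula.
d(-2*B_t^3 + 2*B_t^2 + 2*B_t + 2) = (2 - 6*B_t) dt + (-6*B_t^2 + 4*B_t + 2) dB_t

Itô's formula for f(B_t) gives d f(B_t) = f'(B_t) dB_t + (1/2) f''(B_t) dt. Compute derivatives of f(x) = -2*x^3 + 2*x^2 + 2*x + 2:
  f'(x)  = -6*x^2 + 4*x + 2
  f''(x) = 4 - 12*x
Substitute x = B_t and multiply the f'' term by 1/2:
  drift     = (1/2) * (4 - 12*x) evaluated at B_t = 2 - 6*B_t
  diffusion = (-6*x^2 + 4*x + 2) evaluated at B_t = -6*B_t^2 + 4*B_t + 2
Therefore d(-2*B_t^3 + 2*B_t^2 + 2*B_t + 2) = (2 - 6*B_t) dt + (-6*B_t^2 + 4*B_t + 2) dB_t.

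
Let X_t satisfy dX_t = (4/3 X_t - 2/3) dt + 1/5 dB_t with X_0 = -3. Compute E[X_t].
E[X_t] = 1/2 - 7*exp(4*t/3)/2

Taking expectations and using E[dB_t] = 0, the mean m(t) = E[X_t] satisfies the ODE m'(t) = a m(t) + b with m(0) = x_0. With a = 4/3, b = -2/3, x_0 = -3, the solution is
  m(t) = x_0 * exp(a t) + (b/a) * (exp(a t) - 1)
       = (-3) * exp((4/3) t) + ((-2/3)/(4/3)) * (exp((4/3) t) - 1)
       = 1/2 - 7*exp(4*t/3)/2.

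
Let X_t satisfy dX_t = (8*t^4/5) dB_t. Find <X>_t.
<X>_t = 64*t^9/225

For an Itô process dX_t = a(t) dt + b(t) dB_t, the quadratic variation is <X>_t = int_0^t b(s)^2 ds (the drift term does not contribute). Here b(s) = 8*s^4/5, so
  b(s)^2 = 64*s^8/25.
Integrating from 0 to t:
  <X>_t = int_0^t (64*s^8/25) ds = 64*t^9/225.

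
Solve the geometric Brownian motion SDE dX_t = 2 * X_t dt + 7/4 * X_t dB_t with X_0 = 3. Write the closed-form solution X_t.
X_t = 3 * exp((15/32) * t + (7/4) * B_t)

For GBM dX = mu X dt + sigma X dB with X_0 = x_0, apply Itô to Y = log X: dY = (mu - sigma^2/2) dt + sigma dB, so Y_t = log(x_0) + (mu - sigma^2/2) t + sigma B_t and hence X_t = x_0 * exp((mu - sigma^2/2) t + sigma B_t).
With mu = 2, sigma = 7/4, x_0 = 3, this gives:
  X_t = 3 * exp((15/32) * t + (7/4) * B_t).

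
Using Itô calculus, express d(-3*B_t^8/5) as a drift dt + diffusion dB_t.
d(-3*B_t^8/5) = (-84*B_t^6/5) dt + (-24*B_t^7/5) dB_t

Itô's formula for f(B_t) gives d f(B_t) = f'(B_t) dB_t + (1/2) f''(B_t) dt. Compute derivatives of f(x) = -3*x^8/5:
  f'(x)  = -24*x^7/5
  f''(x) = -168*x^6/5
Substitute x = B_t and multiply the f'' term by 1/2:
  drift     = (1/2) * (-168*x^6/5) evaluated at B_t = -84*B_t^6/5
  diffusion = (-24*x^7/5) evaluated at B_t = -24*B_t^7/5
Therefore d(-3*B_t^8/5) = (-84*B_t^6/5) dt + (-24*B_t^7/5) dB_t.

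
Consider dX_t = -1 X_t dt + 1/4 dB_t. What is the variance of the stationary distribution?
lim Var(X_t) = 1/32

The OU SDE dX = -theta X dt + sigma dB admits the integrating factor exp(theta t): d(exp(theta t) X_t) = sigma exp(theta t) dB_t. Integrating from 0 to t gives X_t = x_0 * exp(-theta t) + sigma * int_0^t exp(-theta (t-s)) dB_s for any initial x_0. The Itô integral has variance (by the Itô isometry) sigma^2 * int_0^t exp(-2 theta (t - s)) ds = sigma^2 * (1 - exp(-2 theta t)) / (2 theta), independent of x_0.
With theta = 1, sigma = 1/4:
  Var(X_t) = (1/4)^2 * (1 - exp(-2*1 t)) / (2 * 1) = 1/32 - exp(-2*t)/32.
As t -> infinity, exp(-2*1 t) -> 0, so the stationary variance is sigma^2 / (2 theta) = 1/32.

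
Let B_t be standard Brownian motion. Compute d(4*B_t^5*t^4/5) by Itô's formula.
d(4*B_t^5*t^4/5) = (B_t^3*t^3*(16*B_t^2/5 + 8*t)) dt + (4*B_t^4*t^4) dB_t

Itô's formula for f(t, x): d f(t, B_t) = (f_t + (1/2) f_xx) dt + f_x dB_t. Compute partials of f(t, x) = 4*t^4*x^5/5:
  f_t(t,x)  = 16*t^3*x^5/5
  f_x(t,x)  = 4*t^4*x^4
  f_xx(t,x) = 16*t^4*x^3
Assemble drift = f_t + (1/2) f_xx = t^3*x^3*(8*t + 16*x^2/5) and diffusion = f_x = 4*t^4*x^4. Substituting x = B_t:
  d(4*B_t^5*t^4/5) = (B_t^3*t^3*(16*B_t^2/5 + 8*t)) dt + (4*B_t^4*t^4) dB_t.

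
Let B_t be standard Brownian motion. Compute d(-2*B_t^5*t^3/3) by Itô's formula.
d(-2*B_t^5*t^3/3) = (B_t^3*t^2*(-2*B_t^2 - 20*t/3)) dt + (-10*B_t^4*t^3/3) dB_t

Itô's formula for f(t, x): d f(t, B_t) = (f_t + (1/2) f_xx) dt + f_x dB_t. Compute partials of f(t, x) = -2*t^3*x^5/3:
  f_t(t,x)  = -2*t^2*x^5
  f_x(t,x)  = -10*t^3*x^4/3
  f_xx(t,x) = -40*t^3*x^3/3
Assemble drift = f_t + (1/2) f_xx = t^2*x^3*(-20*t/3 - 2*x^2) and diffusion = f_x = -10*t^3*x^4/3. Substituting x = B_t:
  d(-2*B_t^5*t^3/3) = (B_t^3*t^2*(-2*B_t^2 - 20*t/3)) dt + (-10*B_t^4*t^3/3) dB_t.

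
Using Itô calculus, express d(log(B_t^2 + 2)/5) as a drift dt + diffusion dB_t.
d(log(B_t^2 + 2)/5) = ((2 - B_t^2)/(5*(B_t^2 + 2)^2)) dt + (2*B_t/(5*(B_t^2 + 2))) dB_t

Itô's formula for f(B_t) gives d f(B_t) = f'(B_t) dB_t + (1/2) f''(B_t) dt. Compute derivatives of f(x) = log(x^2 + 2)/5:
  f'(x)  = 2*x/(5*(x^2 + 2))
  f''(x) = 2*(2 - x^2)/(5*(x^2 + 2)^2)
Substitute x = B_t and multiply the f'' term by 1/2:
  drift     = (1/2) * (2*(2 - x^2)/(5*(x^2 + 2)^2)) evaluated at B_t = (2 - B_t^2)/(5*(B_t^2 + 2)^2)
  diffusion = (2*x/(5*(x^2 + 2))) evaluated at B_t = 2*B_t/(5*(B_t^2 + 2))
Therefore d(log(B_t^2 + 2)/5) = ((2 - B_t^2)/(5*(B_t^2 + 2)^2)) dt + (2*B_t/(5*(B_t^2 + 2))) dB_t.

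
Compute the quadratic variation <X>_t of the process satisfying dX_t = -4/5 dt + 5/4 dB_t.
<X>_t = 25*t/16

For an Itô process dX_t = a(t) dt + b(t) dB_t, the quadratic variation is <X>_t = int_0^t b(s)^2 ds (the drift term does not contribute). Here b(s) = 5/4, so
  b(s)^2 = 25/16.
Integrating from 0 to t:
  <X>_t = int_0^t (25/16) ds = 25*t/16.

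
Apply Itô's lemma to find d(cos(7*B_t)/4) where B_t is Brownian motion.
d(cos(7*B_t)/4) = (-49*cos(7*B_t)/8) dt + (-7*sin(7*B_t)/4) dB_t

Itô's formula for f(B_t) gives d f(B_t) = f'(B_t) dB_t + (1/2) f''(B_t) dt. Compute derivatives of f(x) = cos(7*x)/4:
  f'(x)  = -7*sin(7*x)/4
  f''(x) = -49*cos(7*x)/4
Substitute x = B_t and multiply the f'' term by 1/2:
  drift     = (1/2) * (-49*cos(7*x)/4) evaluated at B_t = -49*cos(7*B_t)/8
  diffusion = (-7*sin(7*x)/4) evaluated at B_t = -7*sin(7*B_t)/4
Therefore d(cos(7*B_t)/4) = (-49*cos(7*B_t)/8) dt + (-7*sin(7*B_t)/4) dB_t.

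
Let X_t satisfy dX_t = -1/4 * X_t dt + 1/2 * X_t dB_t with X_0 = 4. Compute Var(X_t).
Var(X_t) = (16*exp(t/4) - 16)*exp(-t/2)

For GBM dX = mu X dt + sigma X dB with X_0 = x_0, apply Itô to Y = log X: dY = (mu - sigma^2/2) dt + sigma dB, so Y_t = log(x_0) + (mu - sigma^2/2) t + sigma B_t and hence X_t = x_0 * exp((mu - sigma^2/2) t + sigma B_t).
With mu = -1/4, sigma = 1/2, x_0 = 4, this gives:
  X_t = 4 * exp((-3/8) * t + (1/2) * B_t).
Since sigma*B_t ~ Normal(0, sigma^2 t), E[exp(sigma*B_t)] = exp(sigma^2 t / 2); so E[X_t] = x_0 * exp((mu - sigma^2/2) t) * exp(sigma^2 t / 2) = x_0 * exp(mu t) = 4*exp(-t/4).
Var(X_t) = E[X_t^2] - (E[X_t])^2 = x_0^2 * exp(2 mu t) * (exp(sigma^2 t) - 1) = (16*exp(t/4) - 16)*exp(-t/2).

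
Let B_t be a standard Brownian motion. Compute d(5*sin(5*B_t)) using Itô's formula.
d(5*sin(5*B_t)) = (-125*sin(5*B_t)/2) dt + (25*cos(5*B_t)) dB_t

Itô's formula for f(B_t) gives d f(B_t) = f'(B_t) dB_t + (1/2) f''(B_t) dt. Compute derivatives of f(x) = 5*sin(5*x):
  f'(x)  = 25*cos(5*x)
  f''(x) = -125*sin(5*x)
Substitute x = B_t and multiply the f'' term by 1/2:
  drift     = (1/2) * (-125*sin(5*x)) evaluated at B_t = -125*sin(5*B_t)/2
  diffusion = (25*cos(5*x)) evaluated at B_t = 25*cos(5*B_t)
Therefore d(5*sin(5*B_t)) = (-125*sin(5*B_t)/2) dt + (25*cos(5*B_t)) dB_t.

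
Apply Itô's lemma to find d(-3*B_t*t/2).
d(-3*B_t*t/2) = (-3*B_t/2) dt + (-3*t/2) dB_t

Itô's formula for f(t, x): d f(t, B_t) = (f_t + (1/2) f_xx) dt + f_x dB_t. Compute partials of f(t, x) = -3*t*x/2:
  f_t(t,x)  = -3*x/2
  f_x(t,x)  = -3*t/2
  f_xx(t,x) = 0
Assemble drift = f_t + (1/2) f_xx = -3*x/2 and diffusion = f_x = -3*t/2. Substituting x = B_t:
  d(-3*B_t*t/2) = (-3*B_t/2) dt + (-3*t/2) dB_t.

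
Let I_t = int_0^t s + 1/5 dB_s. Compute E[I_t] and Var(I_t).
E[I_t] = 0; Var(I_t) = t*(25*t^2 + 15*t + 3)/75

The Itô integral of a deterministic integrand f(s) has mean 0 because each increment f(s) * (B_{s+ds} - B_s) has mean 0. By the Itô isometry:
  Var( int_0^t f(s) dB_s ) = E[ (int_0^t f(s) dB_s)^2 ] = int_0^t f(s)^2 ds.
Here f(s) = s + 1/5, so f(s)^2 = (5*s + 1)^2/25. Integrate:
  int_0^t ((5*s + 1)^2/25) ds = t*(25*t^2 + 15*t + 3)/75.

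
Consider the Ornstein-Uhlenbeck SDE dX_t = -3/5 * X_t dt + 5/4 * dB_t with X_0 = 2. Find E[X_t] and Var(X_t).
E[X_t] = 2*exp(-3*t/5); Var(X_t) = 125/96 - 125*exp(-6*t/5)/96

The OU SDE dX = -theta X dt + sigma dB admits the integrating factor exp(theta t): d(exp(theta t) X_t) = sigma exp(theta t) dB_t. Integrating from 0 to t:
  X_t = x_0 * exp(-theta t) + sigma * int_0^t exp(-theta (t-s)) dB_s.
The Itô integral has mean 0 and (by the Itô isometry) variance sigma^2 * int_0^t exp(-2 theta (t - s)) ds = sigma^2 * (1 - exp(-2 theta t)) / (2 theta).
With theta = 3/5, sigma = 5/4, x_0 = 2:
  E[X_t] = 2 * exp(-3/5 t) = 2*exp(-3*t/5)
  Var(X_t) = (5/4)^2 * (1 - exp(-2*3/5 t)) / (2 * 3/5) = 125/96 - 125*exp(-6*t/5)/96.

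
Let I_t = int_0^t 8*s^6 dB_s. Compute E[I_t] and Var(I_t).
E[I_t] = 0; Var(I_t) = 64*t^13/13

The Itô integral of a deterministic integrand f(s) has mean 0 because each increment f(s) * (B_{s+ds} - B_s) has mean 0. By the Itô isometry:
  Var( int_0^t f(s) dB_s ) = E[ (int_0^t f(s) dB_s)^2 ] = int_0^t f(s)^2 ds.
Here f(s) = 8*s^6, so f(s)^2 = 64*s^12. Integrate:
  int_0^t (64*s^12) ds = 64*t^13/13.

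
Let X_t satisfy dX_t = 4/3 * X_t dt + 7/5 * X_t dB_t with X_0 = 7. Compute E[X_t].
E[X_t] = 7*exp(4*t/3)

For GBM dX = mu X dt + sigma X dB with X_0 = x_0, apply Itô to Y = log X: dY = (mu - sigma^2/2) dt + sigma dB, so Y_t = log(x_0) + (mu - sigma^2/2) t + sigma B_t and hence X_t = x_0 * exp((mu - sigma^2/2) t + sigma B_t).
With mu = 4/3, sigma = 7/5, x_0 = 7, this gives:
  X_t = 7 * exp((53/150) * t + (7/5) * B_t).
Since sigma*B_t ~ Normal(0, sigma^2 t), E[exp(sigma*B_t)] = exp(sigma^2 t / 2); so E[X_t] = x_0 * exp((mu - sigma^2/2) t) * exp(sigma^2 t / 2) = x_0 * exp(mu t) = 7*exp(4*t/3).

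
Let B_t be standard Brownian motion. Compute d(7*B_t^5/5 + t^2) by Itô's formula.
d(7*B_t^5/5 + t^2) = (14*B_t^3 + 2*t) dt + (7*B_t^4) dB_t

Itô's formula for f(t, x): d f(t, B_t) = (f_t + (1/2) f_xx) dt + f_x dB_t. Compute partials of f(t, x) = t^2 + 7*x^5/5:
  f_t(t,x)  = 2*t
  f_x(t,x)  = 7*x^4
  f_xx(t,x) = 28*x^3
Assemble drift = f_t + (1/2) f_xx = 2*t + 14*x^3 and diffusion = f_x = 7*x^4. Substituting x = B_t:
  d(7*B_t^5/5 + t^2) = (14*B_t^3 + 2*t) dt + (7*B_t^4) dB_t.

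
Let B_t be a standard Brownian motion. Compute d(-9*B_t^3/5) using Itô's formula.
d(-9*B_t^3/5) = (-27*B_t/5) dt + (-27*B_t^2/5) dB_t

Itô's formula for f(B_t) gives d f(B_t) = f'(B_t) dB_t + (1/2) f''(B_t) dt. Compute derivatives of f(x) = -9*x^3/5:
  f'(x)  = -27*x^2/5
  f''(x) = -54*x/5
Substitute x = B_t and multiply the f'' term by 1/2:
  drift     = (1/2) * (-54*x/5) evaluated at B_t = -27*B_t/5
  diffusion = (-27*x^2/5) evaluated at B_t = -27*B_t^2/5
Therefore d(-9*B_t^3/5) = (-27*B_t/5) dt + (-27*B_t^2/5) dB_t.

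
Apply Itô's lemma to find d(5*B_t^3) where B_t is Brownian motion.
d(5*B_t^3) = (15*B_t) dt + (15*B_t^2) dB_t

Itô's formula for f(B_t) gives d f(B_t) = f'(B_t) dB_t + (1/2) f''(B_t) dt. Compute derivatives of f(x) = 5*x^3:
  f'(x)  = 15*x^2
  f''(x) = 30*x
Substitute x = B_t and multiply the f'' term by 1/2:
  drift     = (1/2) * (30*x) evaluated at B_t = 15*B_t
  diffusion = (15*x^2) evaluated at B_t = 15*B_t^2
Therefore d(5*B_t^3) = (15*B_t) dt + (15*B_t^2) dB_t.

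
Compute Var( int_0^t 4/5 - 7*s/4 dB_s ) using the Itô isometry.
Var = t*(1225*t^2 - 1680*t + 768)/1200

The Itô integral of a deterministic integrand f(s) has mean 0 because each increment f(s) * (B_{s+ds} - B_s) has mean 0. By the Itô isometry:
  Var( int_0^t f(s) dB_s ) = E[ (int_0^t f(s) dB_s)^2 ] = int_0^t f(s)^2 ds.
Here f(s) = 4/5 - 7*s/4, so f(s)^2 = (35*s - 16)^2/400. Integrate:
  int_0^t ((35*s - 16)^2/400) ds = t*(1225*t^2 - 1680*t + 768)/1200.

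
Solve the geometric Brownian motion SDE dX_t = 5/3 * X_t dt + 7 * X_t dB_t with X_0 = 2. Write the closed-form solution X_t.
X_t = 2 * exp((-137/6) * t + (7) * B_t)

For GBM dX = mu X dt + sigma X dB with X_0 = x_0, apply Itô to Y = log X: dY = (mu - sigma^2/2) dt + sigma dB, so Y_t = log(x_0) + (mu - sigma^2/2) t + sigma B_t and hence X_t = x_0 * exp((mu - sigma^2/2) t + sigma B_t).
With mu = 5/3, sigma = 7, x_0 = 2, this gives:
  X_t = 2 * exp((-137/6) * t + (7) * B_t).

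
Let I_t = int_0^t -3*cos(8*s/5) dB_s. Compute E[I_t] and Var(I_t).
E[I_t] = 0; Var(I_t) = 9*t/2 + 45*sin(8*t/5)*cos(8*t/5)/16

The Itô integral of a deterministic integrand f(s) has mean 0 because each increment f(s) * (B_{s+ds} - B_s) has mean 0. By the Itô isometry:
  Var( int_0^t f(s) dB_s ) = E[ (int_0^t f(s) dB_s)^2 ] = int_0^t f(s)^2 ds.
Here f(s) = -3*cos(8*s/5), so f(s)^2 = 9*cos(8*s/5)^2. Integrate:
  int_0^t (9*cos(8*s/5)^2) ds = 9*t/2 + 45*sin(8*t/5)*cos(8*t/5)/16.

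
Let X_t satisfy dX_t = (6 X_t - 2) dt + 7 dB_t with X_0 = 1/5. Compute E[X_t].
E[X_t] = 1/3 - 2*exp(6*t)/15

Taking expectations and using E[dB_t] = 0, the mean m(t) = E[X_t] satisfies the ODE m'(t) = a m(t) + b with m(0) = x_0. With a = 6, b = -2, x_0 = 1/5, the solution is
  m(t) = x_0 * exp(a t) + (b/a) * (exp(a t) - 1)
       = (1/5) * exp(6 t) + ((-2)/6) * (exp(6 t) - 1)
       = 1/3 - 2*exp(6*t)/15.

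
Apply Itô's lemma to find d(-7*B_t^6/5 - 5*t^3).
d(-7*B_t^6/5 - 5*t^3) = (-21*B_t^4 - 15*t^2) dt + (-42*B_t^5/5) dB_t

Itô's formula for f(t, x): d f(t, B_t) = (f_t + (1/2) f_xx) dt + f_x dB_t. Compute partials of f(t, x) = -5*t^3 - 7*x^6/5:
  f_t(t,x)  = -15*t^2
  f_x(t,x)  = -42*x^5/5
  f_xx(t,x) = -42*x^4
Assemble drift = f_t + (1/2) f_xx = -15*t^2 - 21*x^4 and diffusion = f_x = -42*x^5/5. Substituting x = B_t:
  d(-7*B_t^6/5 - 5*t^3) = (-21*B_t^4 - 15*t^2) dt + (-42*B_t^5/5) dB_t.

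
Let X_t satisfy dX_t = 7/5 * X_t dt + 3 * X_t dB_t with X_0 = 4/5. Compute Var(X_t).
Var(X_t) = 16*(exp(9*t) - 1)*exp(14*t/5)/25

For GBM dX = mu X dt + sigma X dB with X_0 = x_0, apply Itô to Y = log X: dY = (mu - sigma^2/2) dt + sigma dB, so Y_t = log(x_0) + (mu - sigma^2/2) t + sigma B_t and hence X_t = x_0 * exp((mu - sigma^2/2) t + sigma B_t).
With mu = 7/5, sigma = 3, x_0 = 4/5, this gives:
  X_t = 4/5 * exp((-31/10) * t + (3) * B_t).
Since sigma*B_t ~ Normal(0, sigma^2 t), E[exp(sigma*B_t)] = exp(sigma^2 t / 2); so E[X_t] = x_0 * exp((mu - sigma^2/2) t) * exp(sigma^2 t / 2) = x_0 * exp(mu t) = 4*exp(7*t/5)/5.
Var(X_t) = E[X_t^2] - (E[X_t])^2 = x_0^2 * exp(2 mu t) * (exp(sigma^2 t) - 1) = 16*(exp(9*t) - 1)*exp(14*t/5)/25.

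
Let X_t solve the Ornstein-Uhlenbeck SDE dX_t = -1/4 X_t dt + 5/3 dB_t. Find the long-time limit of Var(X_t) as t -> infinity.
lim Var(X_t) = 50/9

The OU SDE dX = -theta X dt + sigma dB admits the integrating factor exp(theta t): d(exp(theta t) X_t) = sigma exp(theta t) dB_t. Integrating from 0 to t gives X_t = x_0 * exp(-theta t) + sigma * int_0^t exp(-theta (t-s)) dB_s for any initial x_0. The Itô integral has variance (by the Itô isometry) sigma^2 * int_0^t exp(-2 theta (t - s)) ds = sigma^2 * (1 - exp(-2 theta t)) / (2 theta), independent of x_0.
With theta = 1/4, sigma = 5/3:
  Var(X_t) = (5/3)^2 * (1 - exp(-2*1/4 t)) / (2 * 1/4) = 50/9 - 50*exp(-t/2)/9.
As t -> infinity, exp(-2*1/4 t) -> 0, so the stationary variance is sigma^2 / (2 theta) = 50/9.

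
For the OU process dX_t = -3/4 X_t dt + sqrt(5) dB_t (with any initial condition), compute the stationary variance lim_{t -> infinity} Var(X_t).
lim Var(X_t) = 10/3

The OU SDE dX = -theta X dt + sigma dB admits the integrating factor exp(theta t): d(exp(theta t) X_t) = sigma exp(theta t) dB_t. Integrating from 0 to t gives X_t = x_0 * exp(-theta t) + sigma * int_0^t exp(-theta (t-s)) dB_s for any initial x_0. The Itô integral has variance (by the Itô isometry) sigma^2 * int_0^t exp(-2 theta (t - s)) ds = sigma^2 * (1 - exp(-2 theta t)) / (2 theta), independent of x_0.
With theta = 3/4, sigma = sqrt(5):
  Var(X_t) = (sqrt(5))^2 * (1 - exp(-2*3/4 t)) / (2 * 3/4) = 10/3 - 10*exp(-3*t/2)/3.
As t -> infinity, exp(-2*3/4 t) -> 0, so the stationary variance is sigma^2 / (2 theta) = 10/3.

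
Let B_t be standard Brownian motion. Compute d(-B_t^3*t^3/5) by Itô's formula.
d(-B_t^3*t^3/5) = (3*B_t*t^2*(-B_t^2 - t)/5) dt + (-3*B_t^2*t^3/5) dB_t

Itô's formula for f(t, x): d f(t, B_t) = (f_t + (1/2) f_xx) dt + f_x dB_t. Compute partials of f(t, x) = -t^3*x^3/5:
  f_t(t,x)  = -3*t^2*x^3/5
  f_x(t,x)  = -3*t^3*x^2/5
  f_xx(t,x) = -6*t^3*x/5
Assemble drift = f_t + (1/2) f_xx = 3*t^2*x*(-t - x^2)/5 and diffusion = f_x = -3*t^3*x^2/5. Substituting x = B_t:
  d(-B_t^3*t^3/5) = (3*B_t*t^2*(-B_t^2 - t)/5) dt + (-3*B_t^2*t^3/5) dB_t.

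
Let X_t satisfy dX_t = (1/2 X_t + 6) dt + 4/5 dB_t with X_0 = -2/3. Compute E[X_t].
E[X_t] = 34*exp(t/2)/3 - 12

Taking expectations and using E[dB_t] = 0, the mean m(t) = E[X_t] satisfies the ODE m'(t) = a m(t) + b with m(0) = x_0. With a = 1/2, b = 6, x_0 = -2/3, the solution is
  m(t) = x_0 * exp(a t) + (b/a) * (exp(a t) - 1)
       = (-2/3) * exp((1/2) t) + (6/(1/2)) * (exp((1/2) t) - 1)
       = 34*exp(t/2)/3 - 12.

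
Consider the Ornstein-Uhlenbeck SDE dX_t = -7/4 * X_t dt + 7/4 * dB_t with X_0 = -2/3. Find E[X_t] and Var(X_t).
E[X_t] = -2*exp(-7*t/4)/3; Var(X_t) = 7/8 - 7*exp(-7*t/2)/8

The OU SDE dX = -theta X dt + sigma dB admits the integrating factor exp(theta t): d(exp(theta t) X_t) = sigma exp(theta t) dB_t. Integrating from 0 to t:
  X_t = x_0 * exp(-theta t) + sigma * int_0^t exp(-theta (t-s)) dB_s.
The Itô integral has mean 0 and (by the Itô isometry) variance sigma^2 * int_0^t exp(-2 theta (t - s)) ds = sigma^2 * (1 - exp(-2 theta t)) / (2 theta).
With theta = 7/4, sigma = 7/4, x_0 = -2/3:
  E[X_t] = -2/3 * exp(-7/4 t) = -2*exp(-7*t/4)/3
  Var(X_t) = (7/4)^2 * (1 - exp(-2*7/4 t)) / (2 * 7/4) = 7/8 - 7*exp(-7*t/2)/8.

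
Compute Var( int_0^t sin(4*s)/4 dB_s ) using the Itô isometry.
Var = t/32 - sin(4*t)*cos(4*t)/128

The Itô integral of a deterministic integrand f(s) has mean 0 because each increment f(s) * (B_{s+ds} - B_s) has mean 0. By the Itô isometry:
  Var( int_0^t f(s) dB_s ) = E[ (int_0^t f(s) dB_s)^2 ] = int_0^t f(s)^2 ds.
Here f(s) = sin(4*s)/4, so f(s)^2 = sin(4*s)^2/16. Integrate:
  int_0^t (sin(4*s)^2/16) ds = t/32 - sin(4*t)*cos(4*t)/128.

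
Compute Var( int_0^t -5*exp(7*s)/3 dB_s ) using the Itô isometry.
Var = 25*exp(14*t)/126 - 25/126

The Itô integral of a deterministic integrand f(s) has mean 0 because each increment f(s) * (B_{s+ds} - B_s) has mean 0. By the Itô isometry:
  Var( int_0^t f(s) dB_s ) = E[ (int_0^t f(s) dB_s)^2 ] = int_0^t f(s)^2 ds.
Here f(s) = -5*exp(7*s)/3, so f(s)^2 = 25*exp(14*s)/9. Integrate:
  int_0^t (25*exp(14*s)/9) ds = 25*exp(14*t)/126 - 25/126.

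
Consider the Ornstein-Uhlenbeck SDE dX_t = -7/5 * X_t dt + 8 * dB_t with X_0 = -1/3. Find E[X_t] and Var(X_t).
E[X_t] = -exp(-7*t/5)/3; Var(X_t) = 160/7 - 160*exp(-14*t/5)/7

The OU SDE dX = -theta X dt + sigma dB admits the integrating factor exp(theta t): d(exp(theta t) X_t) = sigma exp(theta t) dB_t. Integrating from 0 to t:
  X_t = x_0 * exp(-theta t) + sigma * int_0^t exp(-theta (t-s)) dB_s.
The Itô integral has mean 0 and (by the Itô isometry) variance sigma^2 * int_0^t exp(-2 theta (t - s)) ds = sigma^2 * (1 - exp(-2 theta t)) / (2 theta).
With theta = 7/5, sigma = 8, x_0 = -1/3:
  E[X_t] = -1/3 * exp(-7/5 t) = -exp(-7*t/5)/3
  Var(X_t) = (8)^2 * (1 - exp(-2*7/5 t)) / (2 * 7/5) = 160/7 - 160*exp(-14*t/5)/7.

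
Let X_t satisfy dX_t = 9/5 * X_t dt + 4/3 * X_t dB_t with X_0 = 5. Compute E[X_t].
E[X_t] = 5*exp(9*t/5)

For GBM dX = mu X dt + sigma X dB with X_0 = x_0, apply Itô to Y = log X: dY = (mu - sigma^2/2) dt + sigma dB, so Y_t = log(x_0) + (mu - sigma^2/2) t + sigma B_t and hence X_t = x_0 * exp((mu - sigma^2/2) t + sigma B_t).
With mu = 9/5, sigma = 4/3, x_0 = 5, this gives:
  X_t = 5 * exp((41/45) * t + (4/3) * B_t).
Since sigma*B_t ~ Normal(0, sigma^2 t), E[exp(sigma*B_t)] = exp(sigma^2 t / 2); so E[X_t] = x_0 * exp((mu - sigma^2/2) t) * exp(sigma^2 t / 2) = x_0 * exp(mu t) = 5*exp(9*t/5).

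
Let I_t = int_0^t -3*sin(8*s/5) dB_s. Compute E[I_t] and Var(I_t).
E[I_t] = 0; Var(I_t) = 9*t/2 - 45*sin(8*t/5)*cos(8*t/5)/16

The Itô integral of a deterministic integrand f(s) has mean 0 because each increment f(s) * (B_{s+ds} - B_s) has mean 0. By the Itô isometry:
  Var( int_0^t f(s) dB_s ) = E[ (int_0^t f(s) dB_s)^2 ] = int_0^t f(s)^2 ds.
Here f(s) = -3*sin(8*s/5), so f(s)^2 = 9*sin(8*s/5)^2. Integrate:
  int_0^t (9*sin(8*s/5)^2) ds = 9*t/2 - 45*sin(8*t/5)*cos(8*t/5)/16.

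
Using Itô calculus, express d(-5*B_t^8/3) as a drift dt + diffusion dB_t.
d(-5*B_t^8/3) = (-140*B_t^6/3) dt + (-40*B_t^7/3) dB_t

Itô's formula for f(B_t) gives d f(B_t) = f'(B_t) dB_t + (1/2) f''(B_t) dt. Compute derivatives of f(x) = -5*x^8/3:
  f'(x)  = -40*x^7/3
  f''(x) = -280*x^6/3
Substitute x = B_t and multiply the f'' term by 1/2:
  drift     = (1/2) * (-280*x^6/3) evaluated at B_t = -140*B_t^6/3
  diffusion = (-40*x^7/3) evaluated at B_t = -40*B_t^7/3
Therefore d(-5*B_t^8/3) = (-140*B_t^6/3) dt + (-40*B_t^7/3) dB_t.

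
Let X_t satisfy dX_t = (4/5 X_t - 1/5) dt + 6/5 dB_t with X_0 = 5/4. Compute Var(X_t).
Var(X_t) = 9*exp(8*t/5)/10 - 9/10

The variance V(t) = Var(X_t) satisfies V'(t) = 2 a V(t) + c^2 with V(0) = 0 (drift coefficient is linear in X, diffusion is constant). With a = 4/5, c = 6/5, the solution is
  V(t) = (c^2 / (2 a)) * (exp(2 a t) - 1)
       = ((6/5)^2 / (2*(4/5))) * (exp((8/5) t) - 1)
       = 9*exp(8*t/5)/10 - 9/10.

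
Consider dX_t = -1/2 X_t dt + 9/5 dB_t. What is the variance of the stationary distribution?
lim Var(X_t) = 81/25

The OU SDE dX = -theta X dt + sigma dB admits the integrating factor exp(theta t): d(exp(theta t) X_t) = sigma exp(theta t) dB_t. Integrating from 0 to t gives X_t = x_0 * exp(-theta t) + sigma * int_0^t exp(-theta (t-s)) dB_s for any initial x_0. The Itô integral has variance (by the Itô isometry) sigma^2 * int_0^t exp(-2 theta (t - s)) ds = sigma^2 * (1 - exp(-2 theta t)) / (2 theta), independent of x_0.
With theta = 1/2, sigma = 9/5:
  Var(X_t) = (9/5)^2 * (1 - exp(-2*1/2 t)) / (2 * 1/2) = 81/25 - 81*exp(-t)/25.
As t -> infinity, exp(-2*1/2 t) -> 0, so the stationary variance is sigma^2 / (2 theta) = 81/25.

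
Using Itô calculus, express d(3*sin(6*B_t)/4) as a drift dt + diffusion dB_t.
d(3*sin(6*B_t)/4) = (-27*sin(6*B_t)/2) dt + (9*cos(6*B_t)/2) dB_t

Itô's formula for f(B_t) gives d f(B_t) = f'(B_t) dB_t + (1/2) f''(B_t) dt. Compute derivatives of f(x) = 3*sin(6*x)/4:
  f'(x)  = 9*cos(6*x)/2
  f''(x) = -27*sin(6*x)
Substitute x = B_t and multiply the f'' term by 1/2:
  drift     = (1/2) * (-27*sin(6*x)) evaluated at B_t = -27*sin(6*B_t)/2
  diffusion = (9*cos(6*x)/2) evaluated at B_t = 9*cos(6*B_t)/2
Therefore d(3*sin(6*B_t)/4) = (-27*sin(6*B_t)/2) dt + (9*cos(6*B_t)/2) dB_t.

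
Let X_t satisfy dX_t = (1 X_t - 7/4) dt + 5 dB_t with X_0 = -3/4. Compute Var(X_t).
Var(X_t) = 25*exp(2*t)/2 - 25/2

The variance V(t) = Var(X_t) satisfies V'(t) = 2 a V(t) + c^2 with V(0) = 0 (drift coefficient is linear in X, diffusion is constant). With a = 1, c = 5, the solution is
  V(t) = (c^2 / (2 a)) * (exp(2 a t) - 1)
       = (5^2 / (2*1)) * (exp(2 t) - 1)
       = 25*exp(2*t)/2 - 25/2.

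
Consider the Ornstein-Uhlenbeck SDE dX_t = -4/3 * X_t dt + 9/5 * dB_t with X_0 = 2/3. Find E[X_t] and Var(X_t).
E[X_t] = 2*exp(-4*t/3)/3; Var(X_t) = 243/200 - 243*exp(-8*t/3)/200

The OU SDE dX = -theta X dt + sigma dB admits the integrating factor exp(theta t): d(exp(theta t) X_t) = sigma exp(theta t) dB_t. Integrating from 0 to t:
  X_t = x_0 * exp(-theta t) + sigma * int_0^t exp(-theta (t-s)) dB_s.
The Itô integral has mean 0 and (by the Itô isometry) variance sigma^2 * int_0^t exp(-2 theta (t - s)) ds = sigma^2 * (1 - exp(-2 theta t)) / (2 theta).
With theta = 4/3, sigma = 9/5, x_0 = 2/3:
  E[X_t] = 2/3 * exp(-4/3 t) = 2*exp(-4*t/3)/3
  Var(X_t) = (9/5)^2 * (1 - exp(-2*4/3 t)) / (2 * 4/3) = 243/200 - 243*exp(-8*t/3)/200.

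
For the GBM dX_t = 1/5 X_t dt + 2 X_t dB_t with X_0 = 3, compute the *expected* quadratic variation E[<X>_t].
E[<X>_t] = 90*exp(22*t/5)/11 - 90/11

<X>_t = int_0^t (2 * X_s)^2 ds. Taking expectation inside the integral: E[<X>_t] = 2^2 * int_0^t E[X_s^2] ds. For GBM, E[X_s^2] = x_0^2 * exp((2 mu + sigma^2) s). Integrating:
  E[<X>_t] = 2^2 * 3^2 * (exp((2*(1/5) + 2^2) t) - 1) / (2*(1/5) + 2^2)
           = 2^2 * 3^2 * (exp((22/5) t) - 1) / (22/5) = 90*exp(22*t/5)/11 - 90/11.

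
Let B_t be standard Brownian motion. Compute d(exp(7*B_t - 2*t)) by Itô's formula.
d(exp(7*B_t - 2*t)) = (45*exp(7*B_t - 2*t)/2) dt + (7*exp(7*B_t - 2*t)) dB_t

Itô's formula for f(t, x): d f(t, B_t) = (f_t + (1/2) f_xx) dt + f_x dB_t. Compute partials of f(t, x) = exp(-2*t + 7*x):
  f_t(t,x)  = -2*exp(-2*t + 7*x)
  f_x(t,x)  = 7*exp(-2*t + 7*x)
  f_xx(t,x) = 49*exp(-2*t + 7*x)
Assemble drift = f_t + (1/2) f_xx = 45*exp(-2*t + 7*x)/2 and diffusion = f_x = 7*exp(-2*t + 7*x). Substituting x = B_t:
  d(exp(7*B_t - 2*t)) = (45*exp(7*B_t - 2*t)/2) dt + (7*exp(7*B_t - 2*t)) dB_t.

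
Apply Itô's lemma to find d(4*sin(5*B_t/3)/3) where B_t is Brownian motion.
d(4*sin(5*B_t/3)/3) = (-50*sin(5*B_t/3)/27) dt + (20*cos(5*B_t/3)/9) dB_t

Itô's formula for f(B_t) gives d f(B_t) = f'(B_t) dB_t + (1/2) f''(B_t) dt. Compute derivatives of f(x) = 4*sin(5*x/3)/3:
  f'(x)  = 20*cos(5*x/3)/9
  f''(x) = -100*sin(5*x/3)/27
Substitute x = B_t and multiply the f'' term by 1/2:
  drift     = (1/2) * (-100*sin(5*x/3)/27) evaluated at B_t = -50*sin(5*B_t/3)/27
  diffusion = (20*cos(5*x/3)/9) evaluated at B_t = 20*cos(5*B_t/3)/9
Therefore d(4*sin(5*B_t/3)/3) = (-50*sin(5*B_t/3)/27) dt + (20*cos(5*B_t/3)/9) dB_t.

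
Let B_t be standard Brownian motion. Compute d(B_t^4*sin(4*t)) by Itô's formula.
d(B_t^4*sin(4*t)) = (B_t^2*(4*B_t^2*cos(4*t) + 6*sin(4*t))) dt + (4*B_t^3*sin(4*t)) dB_t

Itô's formula for f(t, x): d f(t, B_t) = (f_t + (1/2) f_xx) dt + f_x dB_t. Compute partials of f(t, x) = x^4*sin(4*t):
  f_t(t,x)  = 4*x^4*cos(4*t)
  f_x(t,x)  = 4*x^3*sin(4*t)
  f_xx(t,x) = 12*x^2*sin(4*t)
Assemble drift = f_t + (1/2) f_xx = x^2*(4*x^2*cos(4*t) + 6*sin(4*t)) and diffusion = f_x = 4*x^3*sin(4*t). Substituting x = B_t:
  d(B_t^4*sin(4*t)) = (B_t^2*(4*B_t^2*cos(4*t) + 6*sin(4*t))) dt + (4*B_t^3*sin(4*t)) dB_t.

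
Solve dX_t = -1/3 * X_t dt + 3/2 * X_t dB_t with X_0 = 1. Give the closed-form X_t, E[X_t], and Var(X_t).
X_t = 1 * exp((-35/24) t + (3/2) B_t); E[X_t] = exp(-t/3); Var(X_t) = (exp(9*t/4) - 1)*exp(-2*t/3)

For GBM dX = mu X dt + sigma X dB with X_0 = x_0, apply Itô to Y = log X: dY = (mu - sigma^2/2) dt + sigma dB, so Y_t = log(x_0) + (mu - sigma^2/2) t + sigma B_t and hence X_t = x_0 * exp((mu - sigma^2/2) t + sigma B_t).
With mu = -1/3, sigma = 3/2, x_0 = 1, this gives:
  X_t = 1 * exp((-35/24) * t + (3/2) * B_t).
Since sigma*B_t ~ Normal(0, sigma^2 t), E[exp(sigma*B_t)] = exp(sigma^2 t / 2); so E[X_t] = x_0 * exp((mu - sigma^2/2) t) * exp(sigma^2 t / 2) = x_0 * exp(mu t) = exp(-t/3).
Var(X_t) = E[X_t^2] - (E[X_t])^2 = x_0^2 * exp(2 mu t) * (exp(sigma^2 t) - 1) = (exp(9*t/4) - 1)*exp(-2*t/3).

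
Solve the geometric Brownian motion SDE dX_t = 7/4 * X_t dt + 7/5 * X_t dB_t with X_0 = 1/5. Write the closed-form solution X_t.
X_t = 1/5 * exp((77/100) * t + (7/5) * B_t)

For GBM dX = mu X dt + sigma X dB with X_0 = x_0, apply Itô to Y = log X: dY = (mu - sigma^2/2) dt + sigma dB, so Y_t = log(x_0) + (mu - sigma^2/2) t + sigma B_t and hence X_t = x_0 * exp((mu - sigma^2/2) t + sigma B_t).
With mu = 7/4, sigma = 7/5, x_0 = 1/5, this gives:
  X_t = 1/5 * exp((77/100) * t + (7/5) * B_t).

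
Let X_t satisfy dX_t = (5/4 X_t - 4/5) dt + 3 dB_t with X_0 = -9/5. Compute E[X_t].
E[X_t] = 16/25 - 61*exp(5*t/4)/25

Taking expectations and using E[dB_t] = 0, the mean m(t) = E[X_t] satisfies the ODE m'(t) = a m(t) + b with m(0) = x_0. With a = 5/4, b = -4/5, x_0 = -9/5, the solution is
  m(t) = x_0 * exp(a t) + (b/a) * (exp(a t) - 1)
       = (-9/5) * exp((5/4) t) + ((-4/5)/(5/4)) * (exp((5/4) t) - 1)
       = 16/25 - 61*exp(5*t/4)/25.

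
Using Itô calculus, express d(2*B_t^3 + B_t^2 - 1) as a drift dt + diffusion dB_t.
d(2*B_t^3 + B_t^2 - 1) = (6*B_t + 1) dt + (2*B_t*(3*B_t + 1)) dB_t

Itô's formula for f(B_t) gives d f(B_t) = f'(B_t) dB_t + (1/2) f''(B_t) dt. Compute derivatives of f(x) = 2*x^3 + x^2 - 1:
  f'(x)  = 2*x*(3*x + 1)
  f''(x) = 12*x + 2
Substitute x = B_t and multiply the f'' term by 1/2:
  drift     = (1/2) * (12*x + 2) evaluated at B_t = 6*B_t + 1
  diffusion = (2*x*(3*x + 1)) evaluated at B_t = 2*B_t*(3*B_t + 1)
Therefore d(2*B_t^3 + B_t^2 - 1) = (6*B_t + 1) dt + (2*B_t*(3*B_t + 1)) dB_t.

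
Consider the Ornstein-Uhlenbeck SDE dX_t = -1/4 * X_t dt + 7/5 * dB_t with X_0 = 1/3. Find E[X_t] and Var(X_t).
E[X_t] = exp(-t/4)/3; Var(X_t) = 98/25 - 98*exp(-t/2)/25

The OU SDE dX = -theta X dt + sigma dB admits the integrating factor exp(theta t): d(exp(theta t) X_t) = sigma exp(theta t) dB_t. Integrating from 0 to t:
  X_t = x_0 * exp(-theta t) + sigma * int_0^t exp(-theta (t-s)) dB_s.
The Itô integral has mean 0 and (by the Itô isometry) variance sigma^2 * int_0^t exp(-2 theta (t - s)) ds = sigma^2 * (1 - exp(-2 theta t)) / (2 theta).
With theta = 1/4, sigma = 7/5, x_0 = 1/3:
  E[X_t] = 1/3 * exp(-1/4 t) = exp(-t/4)/3
  Var(X_t) = (7/5)^2 * (1 - exp(-2*1/4 t)) / (2 * 1/4) = 98/25 - 98*exp(-t/2)/25.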